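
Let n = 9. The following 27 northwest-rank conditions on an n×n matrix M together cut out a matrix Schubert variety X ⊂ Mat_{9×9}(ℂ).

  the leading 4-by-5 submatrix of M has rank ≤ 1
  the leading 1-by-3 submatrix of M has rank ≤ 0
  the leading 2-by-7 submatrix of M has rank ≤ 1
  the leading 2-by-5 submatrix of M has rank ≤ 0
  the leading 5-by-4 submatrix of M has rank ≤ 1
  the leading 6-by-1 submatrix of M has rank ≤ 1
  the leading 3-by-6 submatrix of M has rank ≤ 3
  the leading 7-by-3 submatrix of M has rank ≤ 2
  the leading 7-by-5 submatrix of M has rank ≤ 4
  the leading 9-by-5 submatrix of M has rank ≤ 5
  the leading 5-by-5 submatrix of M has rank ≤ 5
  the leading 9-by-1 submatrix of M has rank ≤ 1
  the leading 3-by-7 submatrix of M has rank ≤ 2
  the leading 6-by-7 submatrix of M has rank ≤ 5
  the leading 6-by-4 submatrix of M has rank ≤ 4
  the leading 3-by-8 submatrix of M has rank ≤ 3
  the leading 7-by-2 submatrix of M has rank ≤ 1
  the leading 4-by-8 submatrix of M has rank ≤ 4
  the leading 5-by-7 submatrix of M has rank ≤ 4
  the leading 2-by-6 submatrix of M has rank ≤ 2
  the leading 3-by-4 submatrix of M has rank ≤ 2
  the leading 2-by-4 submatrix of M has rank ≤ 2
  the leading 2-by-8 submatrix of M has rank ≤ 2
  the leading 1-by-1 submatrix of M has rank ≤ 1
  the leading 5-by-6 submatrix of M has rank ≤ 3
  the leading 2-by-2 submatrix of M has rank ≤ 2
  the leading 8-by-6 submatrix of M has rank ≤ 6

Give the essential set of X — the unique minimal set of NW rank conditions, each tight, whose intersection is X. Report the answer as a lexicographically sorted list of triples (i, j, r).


The tightest implied rank at each (i,j), from the 27 conditions:

  0, 0, 0, 0, 0, 1, 1, 1, 1
  0, 0, 0, 0, 0, 1, 1, 2, 2
  1, 1, 1, 1, 1, 2, 2, 3, 3
  1, 1, 1, 1, 1, 2, 3, 4, 4
  1, 1, 1, 1, 2, 3, 4, 5, 5
  1, 1, 2, 2, 3, 4, 5, 6, 6
  1, 1, 2, 3, 4, 5, 6, 7, 7
  1, 2, 3, 4, 5, 6, 7, 8, 8
  1, 2, 3, 4, 5, 6, 7, 8, 9

second differences of R give the permutation w = (6, 8, 1, 7, 5, 3, 4, 2, 9).

Fulton essential set (5 of the 20 Rothe cells):

[(2, 5, 0), (2, 7, 1), (4, 5, 1), (5, 4, 1), (7, 2, 1)]


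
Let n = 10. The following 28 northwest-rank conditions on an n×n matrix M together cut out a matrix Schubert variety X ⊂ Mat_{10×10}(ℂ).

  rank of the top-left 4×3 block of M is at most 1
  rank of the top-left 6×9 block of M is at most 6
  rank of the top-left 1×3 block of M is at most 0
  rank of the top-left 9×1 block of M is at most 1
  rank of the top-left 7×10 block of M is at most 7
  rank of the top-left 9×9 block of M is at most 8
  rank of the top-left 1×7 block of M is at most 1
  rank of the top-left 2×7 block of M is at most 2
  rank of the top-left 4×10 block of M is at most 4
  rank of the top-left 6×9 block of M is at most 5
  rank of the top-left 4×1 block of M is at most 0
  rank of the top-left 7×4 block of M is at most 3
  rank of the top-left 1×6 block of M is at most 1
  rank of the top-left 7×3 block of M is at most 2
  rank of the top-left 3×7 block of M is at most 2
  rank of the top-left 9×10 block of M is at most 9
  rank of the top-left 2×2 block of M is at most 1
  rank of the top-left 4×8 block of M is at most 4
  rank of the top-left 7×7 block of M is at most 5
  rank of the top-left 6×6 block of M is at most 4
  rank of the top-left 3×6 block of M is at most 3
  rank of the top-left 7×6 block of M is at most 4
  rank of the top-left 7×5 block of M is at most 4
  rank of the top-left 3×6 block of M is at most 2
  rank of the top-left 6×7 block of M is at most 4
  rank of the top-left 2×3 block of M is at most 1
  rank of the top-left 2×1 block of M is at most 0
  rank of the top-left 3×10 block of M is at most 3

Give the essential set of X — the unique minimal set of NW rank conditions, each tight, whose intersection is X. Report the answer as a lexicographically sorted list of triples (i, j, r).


Recovering R(i,j) via the rank-extension bound from the 28 conditions:

  R[1]: 0 0 0 1 1 1 1 1 1 1
  R[2]: 0 1 1 2 2 2 2 2 2 2
  R[3]: 0 1 1 2 2 2 2 3 3 3
  R[4]: 0 1 1 2 3 3 3 4 4 4
  R[5]: 1 2 2 3 4 4 4 5 5 5
  R[6]: 1 2 2 3 4 4 4 5 5 6
  R[7]: 1 2 2 3 4 4 5 6 6 7
  R[8]: 1 2 3 4 5 5 6 7 7 8
  R[9]: 1 2 3 4 5 6 7 8 8 9
  R[10]: 1 2 3 4 5 6 7 8 9 10

hence w(1..10) = (4, 2, 8, 5, 1, 10, 7, 3, 6, 9).

Fulton essential set (8 of the 17 Rothe cells):

[(1, 3, 0), (3, 7, 2), (4, 1, 0), (4, 3, 1), (6, 7, 4), (6, 9, 5), (7, 3, 2), (7, 6, 4)]


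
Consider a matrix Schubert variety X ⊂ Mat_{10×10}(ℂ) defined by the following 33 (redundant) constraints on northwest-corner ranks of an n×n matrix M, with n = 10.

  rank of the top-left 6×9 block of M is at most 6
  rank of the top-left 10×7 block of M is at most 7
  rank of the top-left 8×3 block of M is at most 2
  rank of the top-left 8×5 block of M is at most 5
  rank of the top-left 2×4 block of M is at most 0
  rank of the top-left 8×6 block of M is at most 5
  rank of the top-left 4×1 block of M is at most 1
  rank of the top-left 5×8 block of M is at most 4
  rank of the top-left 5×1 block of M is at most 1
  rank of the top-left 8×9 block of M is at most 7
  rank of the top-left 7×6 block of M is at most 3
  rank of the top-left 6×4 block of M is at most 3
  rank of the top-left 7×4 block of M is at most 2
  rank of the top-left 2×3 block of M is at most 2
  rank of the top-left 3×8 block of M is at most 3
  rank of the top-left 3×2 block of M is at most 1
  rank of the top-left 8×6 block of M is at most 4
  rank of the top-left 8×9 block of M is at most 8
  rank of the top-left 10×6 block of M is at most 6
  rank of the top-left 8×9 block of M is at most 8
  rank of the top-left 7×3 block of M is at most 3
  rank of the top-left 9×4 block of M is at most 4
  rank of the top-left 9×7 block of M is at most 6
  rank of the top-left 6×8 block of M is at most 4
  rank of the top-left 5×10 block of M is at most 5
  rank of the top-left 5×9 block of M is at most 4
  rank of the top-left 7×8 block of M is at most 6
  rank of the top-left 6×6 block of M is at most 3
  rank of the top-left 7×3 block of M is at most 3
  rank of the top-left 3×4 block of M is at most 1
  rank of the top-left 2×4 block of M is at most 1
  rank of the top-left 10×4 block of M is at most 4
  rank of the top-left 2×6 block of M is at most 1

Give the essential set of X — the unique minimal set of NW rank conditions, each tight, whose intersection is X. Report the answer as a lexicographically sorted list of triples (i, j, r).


Recovering R(i,j) via the rank-extension bound from the 33 conditions:

  i=1: 0  0  0  0  1  1  1  1  1  1
  i=2: 0  0  0  0  1  1  2  2  2  2
  i=3: 1  1  1  1  2  2  3  3  3  3
  i=4: 1  2  2  2  3  3  4  4  4  4
  i=5: 1  2  2  2  3  3  4  4  4  5
  i=6: 1  2  2  2  3  3  4  4  5  6
  i=7: 1  2  2  2  3  3  4  5  6  7
  i=8: 1  2  2  3  4  4  5  6  7  8
  i=9: 1  2  3  4  5  5  6  7  8  9
  i=10: 1  2  3  4  5  6  7  8  9  10

second differences of R give the permutation w = (5, 7, 1, 2, 10, 9, 8, 4, 3, 6).

Rothe diagram D(w) (22 cells), 7 SE-corners (essential conditions):

[(2, 4, 0), (2, 6, 1), (5, 9, 4), (6, 8, 4), (7, 4, 2), (7, 6, 3), (8, 3, 2)]


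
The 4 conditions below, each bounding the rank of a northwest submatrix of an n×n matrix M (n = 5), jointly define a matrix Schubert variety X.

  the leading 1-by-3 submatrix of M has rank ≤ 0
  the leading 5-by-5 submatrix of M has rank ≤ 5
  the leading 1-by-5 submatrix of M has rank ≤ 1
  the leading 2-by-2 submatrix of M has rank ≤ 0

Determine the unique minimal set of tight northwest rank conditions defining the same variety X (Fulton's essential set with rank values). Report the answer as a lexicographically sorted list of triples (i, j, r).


Reconstructing r_w from the 4 given conditions:

  R[1]: 0 | 0 | 0 | 1 | 1
  R[2]: 0 | 0 | 1 | 2 | 2
  R[3]: 1 | 1 | 2 | 3 | 3
  R[4]: 1 | 2 | 3 | 4 | 4
  R[5]: 1 | 2 | 3 | 4 | 5

the unique w with this rank table is (4, 3, 1, 2, 5).

2 SE-corners of the 5-cell Rothe diagram give Ess(w):

[(1, 3, 0), (2, 2, 0)]


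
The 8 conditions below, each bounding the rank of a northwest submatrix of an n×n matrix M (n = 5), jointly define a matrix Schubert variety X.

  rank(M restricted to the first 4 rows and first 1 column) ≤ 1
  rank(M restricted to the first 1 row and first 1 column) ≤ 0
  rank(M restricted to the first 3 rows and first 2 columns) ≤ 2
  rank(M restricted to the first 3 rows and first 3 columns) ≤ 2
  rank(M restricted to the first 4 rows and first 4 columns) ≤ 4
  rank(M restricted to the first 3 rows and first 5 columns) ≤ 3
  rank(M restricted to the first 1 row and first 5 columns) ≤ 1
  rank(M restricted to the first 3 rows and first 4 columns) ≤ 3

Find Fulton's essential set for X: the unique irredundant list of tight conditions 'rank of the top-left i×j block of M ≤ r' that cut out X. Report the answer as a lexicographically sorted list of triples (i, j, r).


Computing R[i][j] = min implied NW-rank bound (n=5, 8 conditions):

  0 | 1 | 1 | 1 | 1
  1 | 2 | 2 | 2 | 2
  1 | 2 | 2 | 3 | 3
  1 | 2 | 3 | 4 | 4
  1 | 2 | 3 | 4 | 5

so w = (2, 1, 4, 3, 5).

2 SE-corners of the 2-cell Rothe diagram give Ess(w):

[(1, 1, 0), (3, 3, 2)]


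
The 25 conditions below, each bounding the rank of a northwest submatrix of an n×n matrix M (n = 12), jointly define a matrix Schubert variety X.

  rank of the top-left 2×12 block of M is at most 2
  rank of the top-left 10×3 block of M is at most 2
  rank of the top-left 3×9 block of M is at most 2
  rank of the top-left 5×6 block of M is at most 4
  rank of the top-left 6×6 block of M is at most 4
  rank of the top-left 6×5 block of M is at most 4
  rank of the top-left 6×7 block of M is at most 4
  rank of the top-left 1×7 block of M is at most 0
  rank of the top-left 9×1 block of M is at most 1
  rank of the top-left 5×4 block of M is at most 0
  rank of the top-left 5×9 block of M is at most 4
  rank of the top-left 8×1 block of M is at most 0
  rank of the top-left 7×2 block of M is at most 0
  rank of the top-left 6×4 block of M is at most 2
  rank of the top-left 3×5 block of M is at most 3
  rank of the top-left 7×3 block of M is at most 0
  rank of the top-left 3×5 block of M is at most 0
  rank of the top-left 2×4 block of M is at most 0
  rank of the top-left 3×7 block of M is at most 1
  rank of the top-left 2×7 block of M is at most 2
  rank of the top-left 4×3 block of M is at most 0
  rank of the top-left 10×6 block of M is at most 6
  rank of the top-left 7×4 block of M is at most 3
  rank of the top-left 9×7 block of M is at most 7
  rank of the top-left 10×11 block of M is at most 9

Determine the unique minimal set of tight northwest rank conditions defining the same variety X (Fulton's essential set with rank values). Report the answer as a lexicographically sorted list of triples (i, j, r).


Computing R[i][j] = min implied NW-rank bound (n=12, 25 conditions):

  row 1: 0, 0, 0, 0, 0, 0, 0, 1, 1, 1, 1, 1
  row 2: 0, 0, 0, 0, 0, 1, 1, 2, 2, 2, 2, 2
  row 3: 0, 0, 0, 0, 0, 1, 1, 2, 2, 3, 3, 3
  row 4: 0, 0, 0, 0, 1, 2, 2, 3, 3, 4, 4, 4
  row 5: 0, 0, 0, 0, 1, 2, 3, 4, 4, 5, 5, 5
  row 6: 0, 0, 0, 1, 2, 3, 4, 5, 5, 6, 6, 6
  row 7: 0, 0, 0, 1, 2, 3, 4, 5, 6, 7, 7, 7
  row 8: 0, 1, 1, 2, 3, 4, 5, 6, 7, 8, 8, 8
  row 9: 1, 2, 2, 3, 4, 5, 6, 7, 8, 9, 9, 9
  row 10: 1, 2, 2, 3, 4, 5, 6, 7, 8, 9, 9, 10
  row 11: 1, 2, 3, 4, 5, 6, 7, 8, 9, 10, 10, 11
  row 12: 1, 2, 3, 4, 5, 6, 7, 8, 9, 10, 11, 12

giving w = (8, 6, 10, 5, 7, 4, 9, 2, 1, 12, 3, 11) via Δ²R.

Rothe diagram D(w) (36 cells), 9 SE-corners (essential conditions):

[(1, 7, 0), (3, 5, 0), (3, 7, 1), (3, 9, 2), (5, 4, 0), (7, 3, 0), (8, 1, 0), (10, 3, 2), (10, 11, 9)]


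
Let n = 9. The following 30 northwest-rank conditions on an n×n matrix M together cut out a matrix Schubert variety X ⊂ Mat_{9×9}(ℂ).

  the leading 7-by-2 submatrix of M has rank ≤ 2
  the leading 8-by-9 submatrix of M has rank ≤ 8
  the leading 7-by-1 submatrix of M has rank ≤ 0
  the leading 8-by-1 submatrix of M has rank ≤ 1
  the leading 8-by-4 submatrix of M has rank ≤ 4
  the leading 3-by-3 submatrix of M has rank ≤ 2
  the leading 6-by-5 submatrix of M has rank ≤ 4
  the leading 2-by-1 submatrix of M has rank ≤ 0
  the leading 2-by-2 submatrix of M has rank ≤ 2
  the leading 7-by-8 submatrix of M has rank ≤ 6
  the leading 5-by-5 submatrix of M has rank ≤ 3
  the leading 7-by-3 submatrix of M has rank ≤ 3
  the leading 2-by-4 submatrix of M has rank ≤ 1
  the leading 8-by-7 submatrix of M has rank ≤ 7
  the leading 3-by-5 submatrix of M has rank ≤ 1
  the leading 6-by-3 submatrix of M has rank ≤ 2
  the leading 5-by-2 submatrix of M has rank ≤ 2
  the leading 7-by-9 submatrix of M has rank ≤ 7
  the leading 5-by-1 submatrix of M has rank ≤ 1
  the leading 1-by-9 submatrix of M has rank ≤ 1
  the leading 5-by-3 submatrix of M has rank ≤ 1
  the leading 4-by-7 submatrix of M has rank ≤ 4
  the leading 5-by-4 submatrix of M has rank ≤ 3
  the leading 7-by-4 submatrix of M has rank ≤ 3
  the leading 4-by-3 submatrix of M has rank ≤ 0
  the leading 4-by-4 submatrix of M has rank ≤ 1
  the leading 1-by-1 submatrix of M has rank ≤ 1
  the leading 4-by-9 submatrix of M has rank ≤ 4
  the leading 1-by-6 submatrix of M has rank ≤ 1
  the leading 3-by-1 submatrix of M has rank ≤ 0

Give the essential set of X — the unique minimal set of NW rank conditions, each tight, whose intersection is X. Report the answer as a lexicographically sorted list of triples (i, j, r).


The tightest implied rank at each (i,j), from the 30 conditions:

  row 1: 0, 0, 0, 1, 1, 1, 1, 1, 1
  row 2: 0, 0, 0, 1, 1, 2, 2, 2, 2
  row 3: 0, 0, 0, 1, 1, 2, 3, 3, 3
  row 4: 0, 0, 0, 1, 2, 3, 4, 4, 4
  row 5: 0, 1, 1, 2, 3, 4, 5, 5, 5
  row 6: 0, 1, 2, 3, 4, 5, 6, 6, 6
  row 7: 0, 1, 2, 3, 4, 5, 6, 6, 7
  row 8: 1, 2, 3, 4, 5, 6, 7, 7, 8
  row 9: 1, 2, 3, 4, 5, 6, 7, 8, 9

hence w(1..9) = (4, 6, 7, 5, 2, 3, 9, 1, 8).

Fulton essential set (4 of the 18 Rothe cells):

[(3, 5, 1), (4, 3, 0), (7, 1, 0), (7, 8, 6)]


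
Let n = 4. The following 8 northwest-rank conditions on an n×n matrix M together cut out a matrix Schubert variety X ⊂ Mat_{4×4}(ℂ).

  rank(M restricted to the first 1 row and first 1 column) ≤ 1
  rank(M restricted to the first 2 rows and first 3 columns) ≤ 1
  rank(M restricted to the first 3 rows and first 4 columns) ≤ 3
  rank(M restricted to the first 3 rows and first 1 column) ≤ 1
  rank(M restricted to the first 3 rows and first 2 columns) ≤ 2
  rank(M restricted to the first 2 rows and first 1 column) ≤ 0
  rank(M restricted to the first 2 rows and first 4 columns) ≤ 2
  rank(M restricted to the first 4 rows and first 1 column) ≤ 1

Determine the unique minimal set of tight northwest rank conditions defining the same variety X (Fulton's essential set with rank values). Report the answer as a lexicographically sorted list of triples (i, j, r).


Reconstructing r_w from the 8 given conditions:

  R[1]: 0 | 1 | 1 | 1
  R[2]: 0 | 1 | 1 | 2
  R[3]: 1 | 2 | 2 | 3
  R[4]: 1 | 2 | 3 | 4

giving w = (2, 4, 1, 3) via Δ²R.

Fulton essential set (2 of the 3 Rothe cells):

[(2, 1, 0), (2, 3, 1)]


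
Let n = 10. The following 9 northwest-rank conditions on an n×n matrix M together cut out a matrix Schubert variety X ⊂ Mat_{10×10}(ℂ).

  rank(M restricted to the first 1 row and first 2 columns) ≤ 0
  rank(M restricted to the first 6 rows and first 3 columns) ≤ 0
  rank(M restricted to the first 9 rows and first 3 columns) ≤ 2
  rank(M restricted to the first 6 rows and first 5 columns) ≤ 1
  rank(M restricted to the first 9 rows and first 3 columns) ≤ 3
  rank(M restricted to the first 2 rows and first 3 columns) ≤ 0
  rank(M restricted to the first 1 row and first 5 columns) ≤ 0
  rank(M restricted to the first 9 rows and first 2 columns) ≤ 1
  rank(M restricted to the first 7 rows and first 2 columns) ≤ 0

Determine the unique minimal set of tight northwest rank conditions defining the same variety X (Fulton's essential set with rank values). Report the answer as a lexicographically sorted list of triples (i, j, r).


Rank table r_w(10×10) implied by the 9 constraints:

  i=1: 0, 0, 0, 0, 0, 1, 1, 1, 1, 1
  i=2: 0, 0, 0, 1, 1, 2, 2, 2, 2, 2
  i=3: 0, 0, 0, 1, 1, 2, 3, 3, 3, 3
  i=4: 0, 0, 0, 1, 1, 2, 3, 4, 4, 4
  i=5: 0, 0, 0, 1, 1, 2, 3, 4, 5, 5
  i=6: 0, 0, 0, 1, 1, 2, 3, 4, 5, 6
  i=7: 0, 0, 1, 2, 2, 3, 4, 5, 6, 7
  i=8: 1, 1, 2, 3, 3, 4, 5, 6, 7, 8
  i=9: 1, 1, 2, 3, 4, 5, 6, 7, 8, 9
  i=10: 1, 2, 3, 4, 5, 6, 7, 8, 9, 10

the unique w with this rank table is (6, 4, 7, 8, 9, 10, 3, 1, 5, 2).

|D(w)|=27, |Ess(w)|=5:

[(1, 5, 0), (6, 3, 0), (6, 5, 1), (7, 2, 0), (9, 2, 1)]


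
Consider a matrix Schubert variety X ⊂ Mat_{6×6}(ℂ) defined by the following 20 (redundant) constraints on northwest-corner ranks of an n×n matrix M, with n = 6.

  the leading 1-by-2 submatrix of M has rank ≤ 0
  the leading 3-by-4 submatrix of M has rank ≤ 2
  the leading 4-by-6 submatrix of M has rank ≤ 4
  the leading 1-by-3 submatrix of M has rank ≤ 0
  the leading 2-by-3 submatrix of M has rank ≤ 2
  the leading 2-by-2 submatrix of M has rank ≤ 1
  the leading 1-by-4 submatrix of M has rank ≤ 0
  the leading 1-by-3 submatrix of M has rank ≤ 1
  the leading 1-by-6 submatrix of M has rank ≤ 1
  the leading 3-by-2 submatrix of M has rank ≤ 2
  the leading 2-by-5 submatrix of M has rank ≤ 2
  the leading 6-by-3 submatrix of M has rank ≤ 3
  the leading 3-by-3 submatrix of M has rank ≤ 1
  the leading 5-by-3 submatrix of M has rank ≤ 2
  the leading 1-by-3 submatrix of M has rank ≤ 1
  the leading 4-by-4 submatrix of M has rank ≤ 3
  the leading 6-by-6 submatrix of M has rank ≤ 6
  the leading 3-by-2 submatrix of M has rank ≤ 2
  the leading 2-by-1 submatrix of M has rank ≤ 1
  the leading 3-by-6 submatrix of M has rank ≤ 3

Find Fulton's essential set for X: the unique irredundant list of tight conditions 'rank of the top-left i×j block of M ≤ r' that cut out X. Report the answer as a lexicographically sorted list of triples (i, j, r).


Reconstructing r_w from the 20 given conditions:

  row 1: 0, 0, 0, 0, 1, 1
  row 2: 1, 1, 1, 1, 2, 2
  row 3: 1, 1, 1, 2, 3, 3
  row 4: 1, 2, 2, 3, 4, 4
  row 5: 1, 2, 2, 3, 4, 5
  row 6: 1, 2, 3, 4, 5, 6

reading off 1-entries of Δ²R: w = (5, 1, 4, 2, 6, 3).

Fulton essential set (3 of the 7 Rothe cells):

[(1, 4, 0), (3, 3, 1), (5, 3, 2)]


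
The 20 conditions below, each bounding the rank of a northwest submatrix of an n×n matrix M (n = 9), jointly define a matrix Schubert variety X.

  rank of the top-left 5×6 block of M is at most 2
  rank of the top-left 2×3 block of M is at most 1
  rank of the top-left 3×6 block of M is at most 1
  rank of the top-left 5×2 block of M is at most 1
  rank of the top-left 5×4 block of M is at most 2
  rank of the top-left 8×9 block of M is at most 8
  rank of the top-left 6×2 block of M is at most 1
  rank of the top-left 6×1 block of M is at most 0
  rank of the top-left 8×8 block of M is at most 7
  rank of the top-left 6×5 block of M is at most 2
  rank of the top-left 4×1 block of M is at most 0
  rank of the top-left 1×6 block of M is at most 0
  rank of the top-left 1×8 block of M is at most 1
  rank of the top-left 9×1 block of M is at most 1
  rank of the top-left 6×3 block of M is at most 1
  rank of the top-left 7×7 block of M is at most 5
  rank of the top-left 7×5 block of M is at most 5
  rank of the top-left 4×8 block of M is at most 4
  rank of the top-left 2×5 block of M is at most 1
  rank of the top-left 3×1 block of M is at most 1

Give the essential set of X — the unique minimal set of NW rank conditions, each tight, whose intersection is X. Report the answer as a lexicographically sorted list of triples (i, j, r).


Rank table r_w(9×9) implied by the 20 constraints:

  i=1: 0 0 0 0 0 0 1 1 1
  i=2: 0 1 1 1 1 1 2 2 2
  i=3: 0 1 1 1 1 1 2 3 3
  i=4: 0 1 1 2 2 2 3 4 4
  i=5: 0 1 1 2 2 2 3 4 5
  i=6: 0 1 1 2 2 3 4 5 6
  i=7: 1 2 2 3 3 4 5 6 7
  i=8: 1 2 3 4 4 5 6 7 8
  i=9: 1 2 3 4 5 6 7 8 9

giving w = (7, 2, 8, 4, 9, 6, 1, 3, 5) via Δ²R.

|D(w)|=21, |Ess(w)|=6:

[(1, 6, 0), (3, 6, 1), (5, 6, 2), (6, 1, 0), (6, 3, 1), (6, 5, 2)]


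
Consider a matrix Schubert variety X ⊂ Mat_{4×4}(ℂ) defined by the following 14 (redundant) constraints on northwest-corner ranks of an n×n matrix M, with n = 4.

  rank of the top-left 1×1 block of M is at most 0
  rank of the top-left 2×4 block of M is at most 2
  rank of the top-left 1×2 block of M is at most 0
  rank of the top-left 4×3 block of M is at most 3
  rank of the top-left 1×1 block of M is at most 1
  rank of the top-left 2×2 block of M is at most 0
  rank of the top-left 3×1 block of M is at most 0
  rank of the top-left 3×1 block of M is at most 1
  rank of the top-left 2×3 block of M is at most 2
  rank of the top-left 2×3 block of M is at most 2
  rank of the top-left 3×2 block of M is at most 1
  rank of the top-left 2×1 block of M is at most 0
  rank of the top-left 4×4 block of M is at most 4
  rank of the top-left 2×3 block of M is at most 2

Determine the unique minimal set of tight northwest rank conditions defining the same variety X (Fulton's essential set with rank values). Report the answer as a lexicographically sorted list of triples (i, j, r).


Rank table r_w(4×4) implied by the 14 constraints:

  0 | 0 | 1 | 1
  0 | 0 | 1 | 2
  0 | 1 | 2 | 3
  1 | 2 | 3 | 4

giving w = (3, 4, 2, 1) via Δ²R.

|D(w)|=5, |Ess(w)|=2:

[(2, 2, 0), (3, 1, 0)]


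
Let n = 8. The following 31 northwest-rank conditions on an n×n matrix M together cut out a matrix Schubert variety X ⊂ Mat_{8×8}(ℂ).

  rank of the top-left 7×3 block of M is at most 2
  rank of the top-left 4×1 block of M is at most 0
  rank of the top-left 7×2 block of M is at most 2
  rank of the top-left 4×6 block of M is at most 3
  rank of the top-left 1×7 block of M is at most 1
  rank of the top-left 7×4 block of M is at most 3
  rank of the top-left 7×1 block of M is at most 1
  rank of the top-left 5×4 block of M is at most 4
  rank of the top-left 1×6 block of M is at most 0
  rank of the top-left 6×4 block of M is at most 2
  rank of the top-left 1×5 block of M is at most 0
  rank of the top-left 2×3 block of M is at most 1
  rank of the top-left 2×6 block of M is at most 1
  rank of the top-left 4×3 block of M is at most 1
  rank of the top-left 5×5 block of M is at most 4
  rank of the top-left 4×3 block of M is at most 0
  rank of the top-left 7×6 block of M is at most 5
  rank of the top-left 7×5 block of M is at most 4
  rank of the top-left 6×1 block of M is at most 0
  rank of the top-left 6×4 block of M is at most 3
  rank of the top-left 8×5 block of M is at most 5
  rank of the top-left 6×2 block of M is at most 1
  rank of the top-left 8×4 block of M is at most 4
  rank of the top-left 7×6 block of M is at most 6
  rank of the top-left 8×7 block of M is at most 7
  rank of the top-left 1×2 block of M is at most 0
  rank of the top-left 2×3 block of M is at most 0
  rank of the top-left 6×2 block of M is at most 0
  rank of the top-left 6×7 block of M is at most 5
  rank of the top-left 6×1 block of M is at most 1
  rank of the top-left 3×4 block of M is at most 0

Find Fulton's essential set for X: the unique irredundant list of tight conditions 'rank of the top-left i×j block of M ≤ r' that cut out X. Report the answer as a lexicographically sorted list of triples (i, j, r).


Reconstructing r_w from the 31 given conditions:

  0 | 0 | 0 | 0 | 0 | 0 | 1 | 1
  0 | 0 | 0 | 0 | 1 | 1 | 2 | 2
  0 | 0 | 0 | 0 | 1 | 2 | 3 | 3
  0 | 0 | 0 | 1 | 2 | 3 | 4 | 4
  0 | 0 | 1 | 2 | 3 | 4 | 5 | 5
  0 | 0 | 1 | 2 | 3 | 4 | 5 | 6
  1 | 1 | 2 | 3 | 4 | 5 | 6 | 7
  1 | 2 | 3 | 4 | 5 | 6 | 7 | 8

giving w = (7, 5, 6, 4, 3, 8, 1, 2) via Δ²R.

D(w) has 21 cells with 4 SE-corners; essential set:

[(1, 6, 0), (3, 4, 0), (4, 3, 0), (6, 2, 0)]


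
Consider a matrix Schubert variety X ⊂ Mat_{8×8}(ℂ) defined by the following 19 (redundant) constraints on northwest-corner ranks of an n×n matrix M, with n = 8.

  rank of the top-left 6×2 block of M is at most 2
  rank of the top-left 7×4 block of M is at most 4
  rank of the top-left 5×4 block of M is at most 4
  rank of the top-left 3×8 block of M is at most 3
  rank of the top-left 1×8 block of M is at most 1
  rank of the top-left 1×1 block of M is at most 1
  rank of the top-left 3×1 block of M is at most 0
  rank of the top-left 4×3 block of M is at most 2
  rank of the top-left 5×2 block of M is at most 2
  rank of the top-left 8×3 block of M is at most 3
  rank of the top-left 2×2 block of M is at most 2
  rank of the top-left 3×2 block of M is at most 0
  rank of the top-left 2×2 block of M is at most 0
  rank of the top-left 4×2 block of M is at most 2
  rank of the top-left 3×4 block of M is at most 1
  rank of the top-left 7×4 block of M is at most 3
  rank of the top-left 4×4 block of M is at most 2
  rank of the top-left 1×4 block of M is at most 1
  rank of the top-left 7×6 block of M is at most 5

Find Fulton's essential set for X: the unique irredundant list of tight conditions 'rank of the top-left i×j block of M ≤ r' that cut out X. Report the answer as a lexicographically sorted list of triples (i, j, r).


Reconstructing r_w from the 19 given conditions:

  0 0 1 1 1 1 1 1
  0 0 1 1 2 2 2 2
  0 0 1 1 2 3 3 3
  1 1 2 2 3 4 4 4
  1 2 3 3 4 5 5 5
  1 2 3 3 4 5 6 6
  1 2 3 3 4 5 6 7
  1 2 3 4 5 6 7 8

giving w = (3, 5, 6, 1, 2, 7, 8, 4) via Δ²R.

ℓ(w)=10; the 3 essential cells (i,j,r):

[(3, 2, 0), (3, 4, 1), (7, 4, 3)]


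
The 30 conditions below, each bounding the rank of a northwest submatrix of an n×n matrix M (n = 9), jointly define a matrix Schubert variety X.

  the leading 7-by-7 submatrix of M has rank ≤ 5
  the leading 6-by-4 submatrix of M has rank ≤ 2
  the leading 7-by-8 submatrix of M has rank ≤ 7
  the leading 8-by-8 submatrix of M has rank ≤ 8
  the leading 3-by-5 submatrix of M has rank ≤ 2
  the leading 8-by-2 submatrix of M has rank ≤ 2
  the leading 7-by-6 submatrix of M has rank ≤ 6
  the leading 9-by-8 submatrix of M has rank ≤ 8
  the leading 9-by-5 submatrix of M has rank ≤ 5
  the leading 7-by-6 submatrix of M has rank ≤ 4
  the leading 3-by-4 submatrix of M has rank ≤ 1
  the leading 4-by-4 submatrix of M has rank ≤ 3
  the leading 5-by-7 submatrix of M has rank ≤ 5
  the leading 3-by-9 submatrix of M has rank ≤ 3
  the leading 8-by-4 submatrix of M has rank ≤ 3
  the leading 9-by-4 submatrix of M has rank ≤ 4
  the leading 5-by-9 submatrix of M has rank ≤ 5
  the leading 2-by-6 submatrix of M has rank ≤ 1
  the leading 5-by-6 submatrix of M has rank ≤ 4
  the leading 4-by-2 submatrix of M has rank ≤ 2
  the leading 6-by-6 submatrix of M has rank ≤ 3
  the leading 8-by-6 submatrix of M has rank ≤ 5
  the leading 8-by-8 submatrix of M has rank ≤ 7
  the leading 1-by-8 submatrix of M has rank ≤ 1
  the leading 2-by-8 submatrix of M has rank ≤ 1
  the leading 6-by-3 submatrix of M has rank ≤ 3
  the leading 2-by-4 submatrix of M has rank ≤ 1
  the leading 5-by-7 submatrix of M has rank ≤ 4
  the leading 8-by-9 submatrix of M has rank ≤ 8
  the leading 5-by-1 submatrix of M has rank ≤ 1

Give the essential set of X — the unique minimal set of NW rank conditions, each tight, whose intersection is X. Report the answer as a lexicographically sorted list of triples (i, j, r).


The tightest implied rank at each (i,j), from the 30 conditions:

  i=1: 1, 1, 1, 1, 1, 1, 1, 1, 1
  i=2: 1, 1, 1, 1, 1, 1, 1, 1, 2
  i=3: 1, 1, 1, 1, 2, 2, 2, 2, 3
  i=4: 1, 2, 2, 2, 3, 3, 3, 3, 4
  i=5: 1, 2, 2, 2, 3, 3, 4, 4, 5
  i=6: 1, 2, 2, 2, 3, 3, 4, 5, 6
  i=7: 1, 2, 3, 3, 4, 4, 5, 6, 7
  i=8: 1, 2, 3, 3, 4, 5, 6, 7, 8
  i=9: 1, 2, 3, 4, 5, 6, 7, 8, 9

reading off 1-entries of Δ²R: w = (1, 9, 5, 2, 7, 8, 3, 6, 4).

Rothe diagram D(w) (17 cells), 5 SE-corners (essential conditions):

[(2, 8, 1), (3, 4, 1), (6, 4, 2), (6, 6, 3), (8, 4, 3)]


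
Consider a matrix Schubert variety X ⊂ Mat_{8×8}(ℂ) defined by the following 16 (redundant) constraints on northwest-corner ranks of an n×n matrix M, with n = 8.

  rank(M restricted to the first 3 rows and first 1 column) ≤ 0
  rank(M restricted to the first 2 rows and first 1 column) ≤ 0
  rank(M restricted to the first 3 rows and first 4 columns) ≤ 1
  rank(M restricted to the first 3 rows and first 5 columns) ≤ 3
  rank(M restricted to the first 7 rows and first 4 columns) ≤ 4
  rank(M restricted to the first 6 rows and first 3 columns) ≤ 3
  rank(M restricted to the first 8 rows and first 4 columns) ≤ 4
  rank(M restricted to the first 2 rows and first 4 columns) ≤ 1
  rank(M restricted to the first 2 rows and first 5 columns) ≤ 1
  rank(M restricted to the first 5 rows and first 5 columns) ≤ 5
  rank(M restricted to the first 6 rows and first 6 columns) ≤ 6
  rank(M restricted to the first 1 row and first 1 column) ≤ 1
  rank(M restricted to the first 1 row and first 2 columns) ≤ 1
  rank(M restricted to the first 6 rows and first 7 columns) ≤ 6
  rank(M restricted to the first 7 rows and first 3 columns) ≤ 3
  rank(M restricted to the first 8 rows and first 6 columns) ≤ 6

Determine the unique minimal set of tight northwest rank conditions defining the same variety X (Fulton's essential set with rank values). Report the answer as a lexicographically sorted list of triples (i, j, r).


The tightest implied rank at each (i,j), from the 16 conditions:

  R[1]: 0  1  1  1  1  1  1  1
  R[2]: 0  1  1  1  1  2  2  2
  R[3]: 0  1  1  1  2  3  3  3
  R[4]: 1  2  2  2  3  4  4  4
  R[5]: 1  2  3  3  4  5  5  5
  R[6]: 1  2  3  4  5  6  6  6
  R[7]: 1  2  3  4  5  6  7  7
  R[8]: 1  2  3  4  5  6  7  8

so w = (2, 6, 5, 1, 3, 4, 7, 8).

Fulton essential set (3 of the 8 Rothe cells):

[(2, 5, 1), (3, 1, 0), (3, 4, 1)]


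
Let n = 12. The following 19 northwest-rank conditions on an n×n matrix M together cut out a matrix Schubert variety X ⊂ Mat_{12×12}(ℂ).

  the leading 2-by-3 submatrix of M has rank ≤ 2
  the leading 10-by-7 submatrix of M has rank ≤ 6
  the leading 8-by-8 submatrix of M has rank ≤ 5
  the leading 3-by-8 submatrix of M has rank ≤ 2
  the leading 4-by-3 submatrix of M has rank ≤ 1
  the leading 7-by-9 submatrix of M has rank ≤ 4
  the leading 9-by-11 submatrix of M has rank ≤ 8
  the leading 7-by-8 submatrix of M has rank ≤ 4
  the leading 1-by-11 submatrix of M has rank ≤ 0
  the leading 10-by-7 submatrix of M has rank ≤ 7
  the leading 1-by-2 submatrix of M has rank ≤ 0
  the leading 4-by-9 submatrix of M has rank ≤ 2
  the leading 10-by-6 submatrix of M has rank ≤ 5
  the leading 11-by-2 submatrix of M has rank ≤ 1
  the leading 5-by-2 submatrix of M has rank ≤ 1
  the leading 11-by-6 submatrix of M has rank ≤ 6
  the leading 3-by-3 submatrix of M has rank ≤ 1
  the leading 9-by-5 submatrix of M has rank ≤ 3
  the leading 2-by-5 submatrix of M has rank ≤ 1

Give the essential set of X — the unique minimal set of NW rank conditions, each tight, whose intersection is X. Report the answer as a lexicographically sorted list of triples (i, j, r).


Computing R[i][j] = min implied NW-rank bound (n=12, 19 conditions):

  i=1: 0 0 0 0 0 0 0 0 0 0 0 1
  i=2: 1 1 1 1 1 1 1 1 1 1 1 2
  i=3: 1 1 1 2 2 2 2 2 2 2 2 3
  i=4: 1 1 1 2 2 2 2 2 2 3 3 4
  i=5: 1 1 2 3 3 3 3 3 3 4 4 5
  i=6: 1 1 2 3 3 4 4 4 4 5 5 6
  i=7: 1 1 2 3 3 4 4 4 4 5 6 7
  i=8: 1 1 2 3 3 4 5 5 5 6 7 8
  i=9: 1 1 2 3 3 4 5 6 6 7 8 9
  i=10: 1 1 2 3 4 5 6 7 7 8 9 10
  i=11: 1 1 2 3 4 5 6 7 8 9 10 11
  i=12: 1 2 3 4 5 6 7 8 9 10 11 12

giving w = (12, 1, 4, 10, 3, 6, 11, 7, 8, 5, 9, 2) via Δ²R.

6 SE-corners of the 34-cell Rothe diagram give Ess(w):

[(1, 11, 0), (4, 3, 1), (4, 9, 2), (7, 9, 4), (9, 5, 3), (11, 2, 1)]


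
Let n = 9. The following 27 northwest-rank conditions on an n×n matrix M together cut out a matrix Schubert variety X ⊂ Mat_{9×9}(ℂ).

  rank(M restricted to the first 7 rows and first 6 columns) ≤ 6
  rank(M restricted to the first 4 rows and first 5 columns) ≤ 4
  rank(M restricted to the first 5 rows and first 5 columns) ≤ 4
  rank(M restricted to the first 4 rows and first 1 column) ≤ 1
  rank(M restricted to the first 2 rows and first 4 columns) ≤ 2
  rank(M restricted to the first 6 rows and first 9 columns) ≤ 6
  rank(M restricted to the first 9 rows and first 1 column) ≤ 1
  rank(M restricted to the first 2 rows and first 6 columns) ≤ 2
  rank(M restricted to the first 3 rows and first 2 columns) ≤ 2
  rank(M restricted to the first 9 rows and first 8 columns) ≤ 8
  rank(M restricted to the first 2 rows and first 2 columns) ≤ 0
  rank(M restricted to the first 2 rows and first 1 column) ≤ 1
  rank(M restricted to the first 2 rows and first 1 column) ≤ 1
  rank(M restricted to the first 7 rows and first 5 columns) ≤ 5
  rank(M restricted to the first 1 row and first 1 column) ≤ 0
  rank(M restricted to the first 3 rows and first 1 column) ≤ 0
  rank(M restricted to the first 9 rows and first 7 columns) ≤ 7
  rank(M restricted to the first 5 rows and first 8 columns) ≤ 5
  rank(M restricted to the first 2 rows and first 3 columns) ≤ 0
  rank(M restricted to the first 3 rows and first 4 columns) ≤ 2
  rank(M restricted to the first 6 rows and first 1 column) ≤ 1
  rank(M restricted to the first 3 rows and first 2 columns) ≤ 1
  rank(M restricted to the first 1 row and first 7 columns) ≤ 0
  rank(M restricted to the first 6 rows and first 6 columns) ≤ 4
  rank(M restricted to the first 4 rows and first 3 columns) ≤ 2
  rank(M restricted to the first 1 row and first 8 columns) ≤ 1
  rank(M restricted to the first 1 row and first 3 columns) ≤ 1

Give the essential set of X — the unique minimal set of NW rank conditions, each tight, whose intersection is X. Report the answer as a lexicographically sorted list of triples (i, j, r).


Propagating the 27 rank bounds to every northwest block:

  0  0  0  0  0  0  0  1  1
  0  0  0  1  1  1  1  2  2
  0  1  1  2  2  2  2  3  3
  1  2  2  3  3  3  3  4  4
  1  2  3  4  4  4  4  5  5
  1  2  3  4  4  4  5  6  6
  1  2  3  4  5  5  6  7  7
  1  2  3  4  5  6  7  8  8
  1  2  3  4  5  6  7  8  9

giving w = (8, 4, 2, 1, 3, 7, 5, 6, 9) via Δ²R.

Fulton essential set (4 of the 13 Rothe cells):

[(1, 7, 0), (2, 3, 0), (3, 1, 0), (6, 6, 4)]


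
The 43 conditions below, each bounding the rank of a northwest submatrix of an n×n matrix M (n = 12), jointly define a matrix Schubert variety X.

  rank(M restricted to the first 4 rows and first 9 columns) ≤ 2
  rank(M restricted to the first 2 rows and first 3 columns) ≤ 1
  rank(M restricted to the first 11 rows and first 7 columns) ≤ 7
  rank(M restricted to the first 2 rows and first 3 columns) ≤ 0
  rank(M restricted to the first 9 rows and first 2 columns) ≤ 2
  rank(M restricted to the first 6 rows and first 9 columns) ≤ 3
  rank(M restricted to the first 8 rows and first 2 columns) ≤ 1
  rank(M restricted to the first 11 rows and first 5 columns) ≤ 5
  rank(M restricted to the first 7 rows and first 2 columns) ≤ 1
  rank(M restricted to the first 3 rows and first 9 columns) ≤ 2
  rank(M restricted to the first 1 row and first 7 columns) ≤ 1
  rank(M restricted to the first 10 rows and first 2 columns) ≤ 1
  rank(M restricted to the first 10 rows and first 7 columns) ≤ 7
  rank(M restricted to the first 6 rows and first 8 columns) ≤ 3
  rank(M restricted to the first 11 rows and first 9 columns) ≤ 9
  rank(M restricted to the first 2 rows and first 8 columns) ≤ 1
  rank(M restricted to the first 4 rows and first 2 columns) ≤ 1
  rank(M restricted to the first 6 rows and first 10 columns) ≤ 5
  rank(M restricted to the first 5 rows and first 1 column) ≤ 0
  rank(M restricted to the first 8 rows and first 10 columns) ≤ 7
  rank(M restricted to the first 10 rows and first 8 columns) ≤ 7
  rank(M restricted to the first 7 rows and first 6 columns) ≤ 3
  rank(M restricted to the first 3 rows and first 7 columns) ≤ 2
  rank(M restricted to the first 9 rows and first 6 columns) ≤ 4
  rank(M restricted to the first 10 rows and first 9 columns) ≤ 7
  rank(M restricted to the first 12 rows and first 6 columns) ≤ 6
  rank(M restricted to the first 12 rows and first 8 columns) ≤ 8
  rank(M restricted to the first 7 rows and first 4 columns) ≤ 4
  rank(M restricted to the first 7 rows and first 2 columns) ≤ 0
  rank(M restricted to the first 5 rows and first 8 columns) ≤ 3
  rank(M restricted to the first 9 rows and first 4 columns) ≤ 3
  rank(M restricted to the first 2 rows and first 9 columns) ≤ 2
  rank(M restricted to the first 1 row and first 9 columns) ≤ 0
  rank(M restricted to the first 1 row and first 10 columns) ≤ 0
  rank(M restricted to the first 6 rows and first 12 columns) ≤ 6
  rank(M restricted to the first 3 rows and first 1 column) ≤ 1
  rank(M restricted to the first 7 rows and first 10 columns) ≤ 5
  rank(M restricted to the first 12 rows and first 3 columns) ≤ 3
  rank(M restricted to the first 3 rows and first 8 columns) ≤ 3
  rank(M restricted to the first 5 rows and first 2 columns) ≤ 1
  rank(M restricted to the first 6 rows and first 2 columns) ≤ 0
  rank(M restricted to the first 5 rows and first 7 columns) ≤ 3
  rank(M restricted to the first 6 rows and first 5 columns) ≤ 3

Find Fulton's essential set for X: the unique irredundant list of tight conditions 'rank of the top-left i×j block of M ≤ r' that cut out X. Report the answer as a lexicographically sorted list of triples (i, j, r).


Propagating the 43 rank bounds to every northwest block:

  R[1]: 0, 0, 0, 0, 0, 0, 0, 0, 0, 0, 1, 1
  R[2]: 0, 0, 0, 1, 1, 1, 1, 1, 1, 1, 2, 2
  R[3]: 0, 0, 1, 2, 2, 2, 2, 2, 2, 2, 3, 3
  R[4]: 0, 0, 1, 2, 2, 2, 2, 2, 2, 3, 4, 4
  R[5]: 0, 0, 1, 2, 3, 3, 3, 3, 3, 4, 5, 5
  R[6]: 0, 0, 1, 2, 3, 3, 3, 3, 3, 4, 5, 6
  R[7]: 0, 0, 1, 2, 3, 3, 4, 4, 4, 5, 6, 7
  R[8]: 1, 1, 2, 3, 4, 4, 5, 5, 5, 6, 7, 8
  R[9]: 1, 1, 2, 3, 4, 4, 5, 6, 6, 7, 8, 9
  R[10]: 1, 1, 2, 3, 4, 5, 6, 7, 7, 8, 9, 10
  R[11]: 1, 2, 3, 4, 5, 6, 7, 8, 8, 9, 10, 11
  R[12]: 1, 2, 3, 4, 5, 6, 7, 8, 9, 10, 11, 12

second differences of R give the permutation w = (11, 4, 3, 10, 5, 12, 7, 1, 8, 6, 2, 9).

Rothe diagram D(w) (36 cells), 8 SE-corners (essential conditions):

[(1, 10, 0), (2, 3, 0), (4, 9, 2), (6, 9, 3), (7, 2, 0), (7, 6, 3), (9, 6, 4), (10, 2, 1)]


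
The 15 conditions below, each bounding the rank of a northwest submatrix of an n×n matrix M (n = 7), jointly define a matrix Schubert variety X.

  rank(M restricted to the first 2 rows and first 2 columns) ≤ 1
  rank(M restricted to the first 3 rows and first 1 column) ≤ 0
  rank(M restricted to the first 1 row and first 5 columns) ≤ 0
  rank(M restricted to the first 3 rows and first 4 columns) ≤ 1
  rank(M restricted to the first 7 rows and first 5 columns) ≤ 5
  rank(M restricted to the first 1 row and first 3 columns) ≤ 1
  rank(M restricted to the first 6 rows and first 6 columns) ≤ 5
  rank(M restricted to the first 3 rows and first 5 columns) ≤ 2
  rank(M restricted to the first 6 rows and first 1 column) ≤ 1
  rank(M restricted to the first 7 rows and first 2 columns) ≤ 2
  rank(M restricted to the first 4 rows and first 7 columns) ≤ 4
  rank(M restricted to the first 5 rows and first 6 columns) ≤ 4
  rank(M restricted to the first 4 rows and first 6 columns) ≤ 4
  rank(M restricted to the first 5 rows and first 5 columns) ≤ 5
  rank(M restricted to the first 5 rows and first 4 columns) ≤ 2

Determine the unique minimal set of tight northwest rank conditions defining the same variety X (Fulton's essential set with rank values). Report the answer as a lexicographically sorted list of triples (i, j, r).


Propagating the 15 rank bounds to every northwest block:

  i=1: 0  0  0  0  0  1  1
  i=2: 0  1  1  1  1  2  2
  i=3: 0  1  1  1  2  3  3
  i=4: 1  2  2  2  3  4  4
  i=5: 1  2  2  2  3  4  5
  i=6: 1  2  3  3  4  5  6
  i=7: 1  2  3  4  5  6  7

giving w = (6, 2, 5, 1, 7, 3, 4) via Δ²R.

ℓ(w)=11; the 4 essential cells (i,j,r):

[(1, 5, 0), (3, 1, 0), (3, 4, 1), (5, 4, 2)]
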